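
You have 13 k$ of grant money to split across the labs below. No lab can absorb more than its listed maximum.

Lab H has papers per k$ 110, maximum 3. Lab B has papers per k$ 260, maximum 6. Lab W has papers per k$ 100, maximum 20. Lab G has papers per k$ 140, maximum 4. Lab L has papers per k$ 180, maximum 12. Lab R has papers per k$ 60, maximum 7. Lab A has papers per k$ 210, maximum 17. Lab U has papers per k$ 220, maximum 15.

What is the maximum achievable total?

Highest papers per k$ first: Lab B 260 > Lab U 220 > Lab A 210 > Lab L 180 > Lab G 140 > Lab H 110 > Lab W 100 > Lab R 60.
Lab B takes 6 to reach its cap of 6 — 7 left.
Lab U has room for 15 but only 7 remain, so it gets 7.
Total = 260×6 + 220×7 = 3100.

3100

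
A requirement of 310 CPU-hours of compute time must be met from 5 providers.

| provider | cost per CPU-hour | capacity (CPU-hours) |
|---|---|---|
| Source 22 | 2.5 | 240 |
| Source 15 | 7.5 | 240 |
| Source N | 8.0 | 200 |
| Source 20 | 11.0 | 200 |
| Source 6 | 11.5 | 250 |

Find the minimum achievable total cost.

Use providers in increasing cost order.
Source 22 (2.5): use full 240 — 70 CPU-hours to go.
Source 15 at 7.5: take 70 of its 240 — requirement met.
Source N, Source 20, Source 6: unused.
Cost = 240×2.5 + 70×7.5 = 1125.

1125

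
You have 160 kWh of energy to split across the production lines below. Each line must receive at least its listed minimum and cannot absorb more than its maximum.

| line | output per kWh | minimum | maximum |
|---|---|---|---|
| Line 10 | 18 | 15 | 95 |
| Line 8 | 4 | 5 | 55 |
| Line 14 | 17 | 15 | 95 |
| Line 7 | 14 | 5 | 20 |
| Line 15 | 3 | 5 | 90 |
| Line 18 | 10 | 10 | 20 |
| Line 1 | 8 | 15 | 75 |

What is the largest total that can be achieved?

2460

Meeting every minimum uses 15+5+15+5+5+10+15 = 70 kWh, leaving 90.
Highest output per kWh first: Line 10 18 > Line 14 17 > Line 7 14 > Line 18 10 > Line 1 8 > Line 8 4 > Line 15 3.
Give Line 10 80 more to hit its cap of 95 ; 10 left.
Line 14 has room for 80 more but only 10 remain, so it gets 25.
Total = 18×95 + 4×5 + 17×25 + 14×5 + 3×5 + 10×10 + 8×15 = 2460.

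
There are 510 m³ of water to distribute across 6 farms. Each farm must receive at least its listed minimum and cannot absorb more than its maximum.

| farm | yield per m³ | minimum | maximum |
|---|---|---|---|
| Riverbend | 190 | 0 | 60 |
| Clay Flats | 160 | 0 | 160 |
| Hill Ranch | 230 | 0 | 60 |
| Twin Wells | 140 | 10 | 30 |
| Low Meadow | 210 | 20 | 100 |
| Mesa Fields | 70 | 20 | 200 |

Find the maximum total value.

83000

Meeting every minimum uses 0+0+0+10+20+20 = 50 m³, leaving 460.
Highest yield per m³ first: Hill Ranch 230 > Low Meadow 210 > Riverbend 190 > Clay Flats 160 > Twin Wells 140 > Mesa Fields 70.
Hill Ranch: +60 to 60 (cap) → 400 left.
Low Meadow: +80 to 100 (cap) → 320 left.
Riverbend takes 60 more to reach its cap of 60 → 260 left.
Clay Flats: +160 to 160 (cap) → 100 left.
Twin Wells: +20 to 30 (cap) → 80 left.
Mesa Fields has room for 180 more but only 80 remain, so it gets 100.
Total = 190×60 + 160×160 + 230×60 + 140×30 + 210×100 + 70×100 = 83000.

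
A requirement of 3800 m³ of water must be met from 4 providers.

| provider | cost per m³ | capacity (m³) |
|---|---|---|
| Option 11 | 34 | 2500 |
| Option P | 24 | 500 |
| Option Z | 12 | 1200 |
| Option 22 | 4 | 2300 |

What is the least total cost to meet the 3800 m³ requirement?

Cheapest first:
Take 2300 from Option 22 at 4 ; need 1500 more.
Take 1200 from Option Z at 12 ; need 300 more.
Option P at 24: take 300 of its 500 ; requirement met.
Option 11: unused.
Cost = 2300×4 + 1200×12 + 300×24 = 30800.

30800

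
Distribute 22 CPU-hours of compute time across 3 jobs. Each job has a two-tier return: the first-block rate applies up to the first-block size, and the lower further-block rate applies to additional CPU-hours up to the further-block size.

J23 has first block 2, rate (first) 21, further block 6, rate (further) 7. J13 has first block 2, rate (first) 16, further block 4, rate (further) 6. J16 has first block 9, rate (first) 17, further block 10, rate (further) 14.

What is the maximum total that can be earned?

Rank every tier by rate: J23/T1 21 > J16/T1 17 > J13/T1 16 > J16/T2 14 > J23/T2 7 > J13/T2 6.
J23/T1 (21): +2 — 20 left.
Fill J16 T1 block (9 at 17) — 11 left.
J13 T1 at 16: fill all 2 — 9 left.
J16 T2 at 14: only 9 left, fill 9.
Total = 21×2 + 17×9 + 16×2 + 14×9 = 353.

353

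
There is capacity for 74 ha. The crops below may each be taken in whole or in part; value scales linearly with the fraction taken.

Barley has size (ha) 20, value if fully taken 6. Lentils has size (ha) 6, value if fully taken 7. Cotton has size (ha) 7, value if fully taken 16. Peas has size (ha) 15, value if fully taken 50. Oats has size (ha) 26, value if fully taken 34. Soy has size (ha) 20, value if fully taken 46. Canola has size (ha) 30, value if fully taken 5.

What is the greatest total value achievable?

153

Sort by value density: Peas 50/15≈3.33, Soy 46/20≈2.3, Cotton 16/7≈2.29, Oats 34/26≈1.31, Lentils 7/6≈1.17, Barley 6/20≈0.3, Canola 5/30≈0.167.
Peas: take in full, 15 ha for value 50 → 59 left.
Take all of Soy (20 ha, value 46) → 39 ha left.
All 7 ha of Cotton fit (value 16) → 32 remain.
Oats: take in full, 26 ha for value 34 → 6 left.
Take all of Lentils (6 ha, value 7) → 0 ha left.
Total value = 153.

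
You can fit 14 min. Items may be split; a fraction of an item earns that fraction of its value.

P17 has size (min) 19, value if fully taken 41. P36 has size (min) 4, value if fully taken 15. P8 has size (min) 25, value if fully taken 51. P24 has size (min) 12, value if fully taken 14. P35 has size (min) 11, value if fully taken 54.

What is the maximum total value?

Sort by value density: P35 54/11≈4.91, P36 15/4≈3.75, P17 41/19≈2.16, P8 51/25≈2.04, P24 14/12≈1.17.
P35: take in full, 11 min for value 54 → 3 left.
Fill the last 3 min with part of P36: 3/4 of it earns 11.25.
Total value = 65.25.

65.25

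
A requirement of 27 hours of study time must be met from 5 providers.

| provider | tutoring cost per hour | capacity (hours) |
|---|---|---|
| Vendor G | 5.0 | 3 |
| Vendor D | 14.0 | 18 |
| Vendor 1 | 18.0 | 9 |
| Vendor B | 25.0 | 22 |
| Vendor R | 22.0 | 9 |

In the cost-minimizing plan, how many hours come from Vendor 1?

6

Fill from the cheapest provider first.
Vendor G (5.0): use full 3 ; 24 hours to go.
Vendor D (14.0): use full 18 ; 6 hours to go.
Take 6 from Vendor 1 at 18.0 to finish.
Vendor R, Vendor B: unused.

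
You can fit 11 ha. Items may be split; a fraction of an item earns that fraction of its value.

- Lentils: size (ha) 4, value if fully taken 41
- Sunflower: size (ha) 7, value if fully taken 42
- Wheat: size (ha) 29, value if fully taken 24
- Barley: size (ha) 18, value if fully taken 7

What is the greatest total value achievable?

Sort by value density: Lentils 41/4≈10.2, Sunflower 42/7≈6, Wheat 24/29≈0.828, Barley 7/18≈0.389.
All 4 ha of Lentils fit (value 41) ; 7 remain.
All 7 ha of Sunflower fit (value 42) ; 0 remain.
Total value = 83.

83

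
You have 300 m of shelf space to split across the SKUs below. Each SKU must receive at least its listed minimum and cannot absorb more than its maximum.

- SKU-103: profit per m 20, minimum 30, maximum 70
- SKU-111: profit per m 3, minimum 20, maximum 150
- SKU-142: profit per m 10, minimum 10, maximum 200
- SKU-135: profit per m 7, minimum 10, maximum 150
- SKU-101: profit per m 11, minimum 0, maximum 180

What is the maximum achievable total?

Meeting every minimum uses 30+20+10+10+0 = 70 m, leaving 230.
Highest profit per m first: SKU-103 20 > SKU-101 11 > SKU-142 10 > SKU-135 7 > SKU-111 3.
Give SKU-103 40 more to hit its cap of 70 — 190 left.
SKU-101 takes 180 more to reach its cap of 180 — 10 left.
SKU-142: +10 (room for 190) → 20. Pool exhausted.
Total = 20×70 + 3×20 + 10×20 + 7×10 + 11×180 = 3710.

3710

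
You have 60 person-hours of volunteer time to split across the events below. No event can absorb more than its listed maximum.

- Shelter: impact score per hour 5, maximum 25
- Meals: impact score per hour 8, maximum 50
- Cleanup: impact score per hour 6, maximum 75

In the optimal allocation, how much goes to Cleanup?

10

Order the events by impact score per hour: Meals 8 > Cleanup 6 > Shelter 5.
Meals takes 50 to reach its cap of 50 → 10 left.
Only 10 left; Cleanup takes them to reach 10.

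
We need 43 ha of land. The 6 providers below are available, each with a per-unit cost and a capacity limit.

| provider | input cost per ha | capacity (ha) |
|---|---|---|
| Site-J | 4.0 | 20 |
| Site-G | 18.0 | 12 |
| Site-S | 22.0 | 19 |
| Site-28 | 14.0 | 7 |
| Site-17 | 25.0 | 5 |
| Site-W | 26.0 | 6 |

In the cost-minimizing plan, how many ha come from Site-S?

Fill from the cheapest provider first.
Site-J (4.0): use full 20 ; 23 ha to go.
Site-28 at 14.0: take all 7 ha ; 16 still needed.
Site-G (18.0): use full 12 ; 4 ha to go.
Site-S (22.0): take the remaining 4 ; done.
Site-17, Site-W: unused.

4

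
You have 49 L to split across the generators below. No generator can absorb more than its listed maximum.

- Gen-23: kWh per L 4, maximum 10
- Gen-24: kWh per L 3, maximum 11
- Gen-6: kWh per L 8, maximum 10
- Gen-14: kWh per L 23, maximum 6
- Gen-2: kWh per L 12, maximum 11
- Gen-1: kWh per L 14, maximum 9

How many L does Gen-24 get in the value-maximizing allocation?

3

Rank by kWh per L: Gen-14 23 > Gen-1 14 > Gen-2 12 > Gen-6 8 > Gen-23 4 > Gen-24 3.
Give Gen-14 6 to hit its cap of 6 → 43 left.
Gen-1 takes 9 to reach its cap of 9 → 34 left.
Gen-2 takes 11 to reach its cap of 11 → 23 left.
Gen-6: +10 to 10 (cap) → 13 left.
Gen-23: +10 to 10 (cap) → 3 left.
Gen-24 has room for 11 but only 3 remain, so it gets 3.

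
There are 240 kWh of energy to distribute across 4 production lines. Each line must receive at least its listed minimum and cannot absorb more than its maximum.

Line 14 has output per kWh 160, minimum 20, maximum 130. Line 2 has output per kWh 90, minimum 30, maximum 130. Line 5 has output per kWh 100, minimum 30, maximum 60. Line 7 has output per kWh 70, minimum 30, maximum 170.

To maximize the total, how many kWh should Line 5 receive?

50

Meeting every minimum uses 20+30+30+30 = 110 kWh, leaving 130.
Order the production lines by output per kWh: Line 14 160 > Line 5 100 > Line 2 90 > Line 7 70.
Line 14 takes 110 more to reach its cap of 130 — 20 left.
Line 5: +20 (room for 30) → 50. Pool exhausted.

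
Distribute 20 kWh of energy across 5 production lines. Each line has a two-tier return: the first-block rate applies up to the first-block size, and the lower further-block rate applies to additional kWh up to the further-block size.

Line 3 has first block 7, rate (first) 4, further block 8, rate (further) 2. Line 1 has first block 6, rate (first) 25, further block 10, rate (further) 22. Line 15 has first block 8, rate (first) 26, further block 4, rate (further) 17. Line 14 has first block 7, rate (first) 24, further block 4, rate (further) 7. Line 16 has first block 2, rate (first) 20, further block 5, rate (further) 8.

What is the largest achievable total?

Order all 10 blocks by rate: Line 15/first 26 > Line 1/first 25 > Line 14/first 24 > Line 1/second 22 > Line 16/first 20 > Line 15/second 17 > Line 16/second 8 > Line 14/second 7 > Line 3/first 4 > Line 3/second 2.
Line 15/first (26): +8 ; 12 left.
Line 1/first (25): +6 ; 6 left.
Line 14 first at 24: only 6 left, fill 6.
Total = 26×8 + 25×6 + 24×6 = 502.

502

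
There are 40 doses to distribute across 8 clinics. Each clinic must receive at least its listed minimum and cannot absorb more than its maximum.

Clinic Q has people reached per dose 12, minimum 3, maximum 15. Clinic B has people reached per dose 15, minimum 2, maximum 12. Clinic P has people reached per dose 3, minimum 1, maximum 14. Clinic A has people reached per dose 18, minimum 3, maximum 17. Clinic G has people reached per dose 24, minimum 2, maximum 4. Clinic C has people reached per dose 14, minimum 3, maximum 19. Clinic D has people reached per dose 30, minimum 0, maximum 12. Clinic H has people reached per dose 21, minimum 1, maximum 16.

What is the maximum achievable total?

Meeting every minimum uses 3+2+1+3+2+3+0+1 = 15 doses, leaving 25.
Rank by people reached per dose: Clinic D 30 > Clinic G 24 > Clinic H 21 > Clinic A 18 > Clinic B 15 > Clinic C 14 > Clinic Q 12 > Clinic P 3.
Clinic D takes 12 more to reach its cap of 12 — 13 left.
Give Clinic G 2 more to hit its cap of 4 — 11 left.
Only 11 left; Clinic H takes them to reach 12.
Total = 12×3 + 15×2 + 3×1 + 18×3 + 24×4 + 14×3 + 30×12 + 21×12 = 873.

873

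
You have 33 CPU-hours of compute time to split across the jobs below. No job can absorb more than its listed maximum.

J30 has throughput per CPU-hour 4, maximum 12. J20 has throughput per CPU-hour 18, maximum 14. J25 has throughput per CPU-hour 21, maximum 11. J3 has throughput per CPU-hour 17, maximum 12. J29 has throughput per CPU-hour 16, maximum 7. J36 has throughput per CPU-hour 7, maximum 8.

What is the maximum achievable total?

Order the jobs by throughput per CPU-hour: J25 21 > J20 18 > J3 17 > J29 16 > J36 7 > J30 4.
Give J25 11 to hit its cap of 11 ; 22 left.
Give J20 14 to hit its cap of 14 ; 8 left.
J3 has room for 12 but only 8 remain, so it gets 8.
Total = 18×14 + 21×11 + 17×8 = 619.

619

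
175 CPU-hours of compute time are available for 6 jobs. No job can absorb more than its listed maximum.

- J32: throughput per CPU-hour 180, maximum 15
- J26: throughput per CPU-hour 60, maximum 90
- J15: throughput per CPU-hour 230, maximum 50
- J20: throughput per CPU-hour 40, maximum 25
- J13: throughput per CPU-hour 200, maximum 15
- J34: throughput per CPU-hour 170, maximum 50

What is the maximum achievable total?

Highest throughput per CPU-hour first: J15 230 > J13 200 > J32 180 > J34 170 > J26 60 > J20 40.
J15: +50 to 50 (cap) — 125 left.
Give J13 15 to hit its cap of 15 — 110 left.
Give J32 15 to hit its cap of 15 — 95 left.
J34 takes 50 to reach its cap of 50 — 45 left.
J26 has room for 90 but only 45 remain, so it gets 45.
Total = 180×15 + 60×45 + 230×50 + 200×15 + 170×50 = 28400.

28400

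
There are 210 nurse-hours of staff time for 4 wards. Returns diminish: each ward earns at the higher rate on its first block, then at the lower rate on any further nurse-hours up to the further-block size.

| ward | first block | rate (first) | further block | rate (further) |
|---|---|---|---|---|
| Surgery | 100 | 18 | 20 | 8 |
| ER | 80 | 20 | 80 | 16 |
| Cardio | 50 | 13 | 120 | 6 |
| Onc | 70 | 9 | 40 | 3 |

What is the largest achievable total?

3880

Treat each block as its own option and order by rate: ER/T1 20 > Surgery/T1 18 > ER/T2 16 > Cardio/T1 13 > Onc/T1 9 > Surgery/T2 8 > Cardio/T2 6 > Onc/T2 3.
ER T1 at 20: fill all 80 ; 130 left.
Surgery T1 at 18: fill all 100 ; 30 left.
ER/T2: +30 of 80 at 16; pool empty.
Total = 20×80 + 18×100 + 16×30 = 3880.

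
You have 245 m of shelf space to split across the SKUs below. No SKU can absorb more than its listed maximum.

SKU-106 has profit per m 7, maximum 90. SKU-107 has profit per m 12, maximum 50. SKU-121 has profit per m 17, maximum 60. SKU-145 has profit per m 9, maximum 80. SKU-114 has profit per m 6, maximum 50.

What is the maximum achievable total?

2725

Order the SKUs by profit per m: SKU-121 17 > SKU-107 12 > SKU-145 9 > SKU-106 7 > SKU-114 6.
SKU-121: +60 to 60 (cap) — 185 left.
SKU-107: +50 to 50 (cap) — 135 left.
SKU-145 takes 80 to reach its cap of 80 — 55 left.
Only 55 left; SKU-106 takes them to reach 55.
Total = 7×55 + 12×50 + 17×60 + 9×80 = 2725.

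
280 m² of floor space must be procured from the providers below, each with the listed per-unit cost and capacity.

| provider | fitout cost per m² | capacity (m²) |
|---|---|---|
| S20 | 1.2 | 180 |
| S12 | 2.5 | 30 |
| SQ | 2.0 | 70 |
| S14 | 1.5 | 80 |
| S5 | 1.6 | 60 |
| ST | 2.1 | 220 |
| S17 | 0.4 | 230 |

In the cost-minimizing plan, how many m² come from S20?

50

Fill from the cheapest provider first.
S17 (0.4): use full 230 ; 50 m² to go.
S20 at 1.2: take 50 of its 180 ; requirement met.
S14, S5, SQ, ST, S12: unused.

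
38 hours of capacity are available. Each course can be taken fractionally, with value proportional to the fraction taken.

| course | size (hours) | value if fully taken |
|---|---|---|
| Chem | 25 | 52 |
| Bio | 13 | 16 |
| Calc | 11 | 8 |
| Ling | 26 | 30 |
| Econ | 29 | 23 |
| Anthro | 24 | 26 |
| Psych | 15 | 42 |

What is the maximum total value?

Sort by value density: Psych 42/15≈2.8, Chem 52/25≈2.08, Bio 16/13≈1.23, Ling 30/26≈1.15, Anthro 26/24≈1.08, Econ 23/29≈0.793, Calc 8/11≈0.727.
All 15 hours of Psych fit (value 42) ; 23 remain.
23 hours left: a 23/25 share of Chem gives 52×23/25 = 47.84.
Total value = 89.84.

89.84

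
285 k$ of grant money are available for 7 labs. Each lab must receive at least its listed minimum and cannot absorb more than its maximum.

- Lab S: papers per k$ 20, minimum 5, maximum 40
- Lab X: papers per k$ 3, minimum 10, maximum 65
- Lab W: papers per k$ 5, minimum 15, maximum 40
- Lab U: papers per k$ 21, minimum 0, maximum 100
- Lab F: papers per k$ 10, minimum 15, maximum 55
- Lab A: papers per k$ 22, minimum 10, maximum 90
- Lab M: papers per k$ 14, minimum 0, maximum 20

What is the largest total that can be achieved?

Meeting every minimum uses 5+10+15+0+15+10+0 = 55 k$, leaving 230.
Order the labs by papers per k$: Lab A 22 > Lab U 21 > Lab S 20 > Lab M 14 > Lab F 10 > Lab W 5 > Lab X 3.
Give Lab A 80 more to hit its cap of 90 ; 150 left.
Lab U takes 100 more to reach its cap of 100 ; 50 left.
Give Lab S 35 more to hit its cap of 40 ; 15 left.
Only 15 left; Lab M takes them to reach 15.
Total = 20×40 + 3×10 + 5×15 + 21×100 + 10×15 + 22×90 + 14×15 = 5345.

5345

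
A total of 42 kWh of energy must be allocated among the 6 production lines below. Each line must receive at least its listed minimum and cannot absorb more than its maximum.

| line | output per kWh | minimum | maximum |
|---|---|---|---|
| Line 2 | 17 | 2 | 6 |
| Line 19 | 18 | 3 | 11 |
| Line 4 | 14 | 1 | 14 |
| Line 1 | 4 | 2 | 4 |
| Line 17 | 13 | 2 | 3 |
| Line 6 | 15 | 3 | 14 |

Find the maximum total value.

Meeting every minimum uses 2+3+1+2+2+3 = 13 kWh, leaving 29.
Highest output per kWh first: Line 19 18 > Line 2 17 > Line 6 15 > Line 4 14 > Line 17 13 > Line 1 4.
Line 19 takes 8 more to reach its cap of 11 → 21 left.
Line 2 takes 4 more to reach its cap of 6 → 17 left.
Line 6: +11 to 14 (cap) → 6 left.
Only 6 left; Line 4 takes them to reach 7.
Total = 17×6 + 18×11 + 14×7 + 4×2 + 13×2 + 15×14 = 642.

642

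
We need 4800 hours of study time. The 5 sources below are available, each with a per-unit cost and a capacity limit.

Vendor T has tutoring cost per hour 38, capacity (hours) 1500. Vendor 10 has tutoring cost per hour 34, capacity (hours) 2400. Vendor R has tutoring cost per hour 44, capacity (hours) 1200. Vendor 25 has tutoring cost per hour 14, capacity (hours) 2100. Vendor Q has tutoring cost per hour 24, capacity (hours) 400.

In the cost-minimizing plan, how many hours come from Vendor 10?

Fill from the cheapest source first.
Take 2100 from Vendor 25 at 14 ; need 2700 more.
Vendor Q (24): use full 400 ; 2300 hours to go.
Vendor 10 (34): take the remaining 2300 ; done.
Vendor T, Vendor R: unused.

2300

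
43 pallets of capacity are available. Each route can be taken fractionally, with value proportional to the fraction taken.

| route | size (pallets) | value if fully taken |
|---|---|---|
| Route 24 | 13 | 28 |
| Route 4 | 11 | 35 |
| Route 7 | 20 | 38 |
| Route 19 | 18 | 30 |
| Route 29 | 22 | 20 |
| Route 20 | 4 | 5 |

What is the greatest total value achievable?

99.1

Rank by value-to-size ratio: Route 4 35/11≈3.18, Route 24 28/13≈2.15, Route 7 38/20≈1.9, Route 19 30/18≈1.67, Route 20 5/4≈1.25, Route 29 20/22≈0.909.
Route 4: take in full, 11 pallets for value 35 — 32 left.
Route 24: take in full, 13 pallets for value 28 — 19 left.
Fill the last 19 pallets with part of Route 7: 19/20 of it earns 36.1.
Total value = 99.1.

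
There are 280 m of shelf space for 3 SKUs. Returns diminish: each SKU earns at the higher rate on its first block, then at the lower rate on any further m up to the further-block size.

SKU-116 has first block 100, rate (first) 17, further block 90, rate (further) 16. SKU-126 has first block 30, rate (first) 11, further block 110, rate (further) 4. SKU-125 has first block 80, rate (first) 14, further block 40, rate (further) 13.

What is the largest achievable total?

Rank every tier by rate: SKU-116/T1 17 > SKU-116/T2 16 > SKU-125/T1 14 > SKU-125/T2 13 > SKU-126/T1 11 > SKU-126/T2 4.
SKU-116 T1 at 17: fill all 100 ; 180 left.
SKU-116 T2 at 16: fill all 90 ; 90 left.
SKU-125/T1 (14): +80 ; 10 left.
10 remain; put them into SKU-125 T2 at 13.
Total = 17×100 + 16×90 + 14×80 + 13×10 = 4390.

4390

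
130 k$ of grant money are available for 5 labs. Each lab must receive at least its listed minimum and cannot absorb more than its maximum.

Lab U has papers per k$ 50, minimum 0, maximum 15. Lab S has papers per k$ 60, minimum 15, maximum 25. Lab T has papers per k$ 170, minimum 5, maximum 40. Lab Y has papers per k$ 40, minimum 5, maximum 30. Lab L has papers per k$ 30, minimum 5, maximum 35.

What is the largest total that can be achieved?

Meeting every minimum uses 0+15+5+5+5 = 30 k$, leaving 100.
Highest papers per k$ first: Lab T 170 > Lab S 60 > Lab U 50 > Lab Y 40 > Lab L 30.
Lab T takes 35 more to reach its cap of 40 ; 65 left.
Lab S takes 10 more to reach its cap of 25 ; 55 left.
Lab U takes 15 more to reach its cap of 15 ; 40 left.
Give Lab Y 25 more to hit its cap of 30 ; 15 left.
Only 15 left; Lab L takes them to reach 20.
Total = 50×15 + 60×25 + 170×40 + 40×30 + 30×20 = 10850.

10850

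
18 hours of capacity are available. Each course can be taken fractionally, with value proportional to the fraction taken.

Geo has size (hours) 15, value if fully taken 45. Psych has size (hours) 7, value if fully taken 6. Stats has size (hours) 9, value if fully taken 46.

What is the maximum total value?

73

Rank by value-to-size ratio: Stats 46/9≈5.11, Geo 45/15≈3, Psych 6/7≈0.857.
Stats: take in full, 9 hours for value 46 ; 9 left.
Only 9 hours remain; take 9/15 of Geo for value 45×9/15 = 27.
Total value = 73.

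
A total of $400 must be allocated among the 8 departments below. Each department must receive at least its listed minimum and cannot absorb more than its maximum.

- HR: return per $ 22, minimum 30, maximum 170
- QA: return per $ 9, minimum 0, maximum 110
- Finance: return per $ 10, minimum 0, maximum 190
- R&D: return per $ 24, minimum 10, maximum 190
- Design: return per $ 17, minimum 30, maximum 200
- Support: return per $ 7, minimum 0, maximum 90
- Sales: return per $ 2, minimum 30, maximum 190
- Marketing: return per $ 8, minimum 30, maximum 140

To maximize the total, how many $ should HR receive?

Meeting every minimum uses 30+0+0+10+30+0+30+30 = 130 $, leaving 270.
Rank by return per $: R&D 24 > HR 22 > Design 17 > Finance 10 > QA 9 > Marketing 8 > Support 7 > Sales 2.
R&D: +180 to 190 (cap) → 90 left.
HR has room for 140 more but only 90 remain, so it gets 120.

120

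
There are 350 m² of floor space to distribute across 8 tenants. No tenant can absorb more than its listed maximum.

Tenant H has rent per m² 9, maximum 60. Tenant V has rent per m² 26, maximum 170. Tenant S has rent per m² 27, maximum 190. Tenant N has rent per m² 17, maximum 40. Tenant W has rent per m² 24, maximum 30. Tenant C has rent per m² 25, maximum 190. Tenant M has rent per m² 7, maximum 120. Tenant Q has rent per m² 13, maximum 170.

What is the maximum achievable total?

Rank by rent per m²: Tenant S 27 > Tenant V 26 > Tenant C 25 > Tenant W 24 > Tenant N 17 > Tenant Q 13 > Tenant H 9 > Tenant M 7.
Give Tenant S 190 to hit its cap of 190 ; 160 left.
Only 160 left; Tenant V takes them to reach 160.
Total = 26×160 + 27×190 = 9290.

9290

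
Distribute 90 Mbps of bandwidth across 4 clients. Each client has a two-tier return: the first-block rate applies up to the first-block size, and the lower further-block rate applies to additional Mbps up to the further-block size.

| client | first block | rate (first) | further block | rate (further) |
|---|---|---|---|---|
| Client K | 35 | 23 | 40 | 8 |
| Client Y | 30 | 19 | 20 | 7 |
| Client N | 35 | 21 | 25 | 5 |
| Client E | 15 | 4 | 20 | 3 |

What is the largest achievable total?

1920

Treat each block as its own option and order by rate: Client K/first 23 > Client N/first 21 > Client Y/first 19 > Client K/second 8 > Client Y/second 7 > Client N/second 5 > Client E/first 4 > Client E/second 3.
Fill Client K first block (35 at 23) ; 55 left.
Client N/first (21): +35 ; 20 left.
Client Y first at 19: only 20 left, fill 20.
Total = 23×35 + 21×35 + 19×20 = 1920.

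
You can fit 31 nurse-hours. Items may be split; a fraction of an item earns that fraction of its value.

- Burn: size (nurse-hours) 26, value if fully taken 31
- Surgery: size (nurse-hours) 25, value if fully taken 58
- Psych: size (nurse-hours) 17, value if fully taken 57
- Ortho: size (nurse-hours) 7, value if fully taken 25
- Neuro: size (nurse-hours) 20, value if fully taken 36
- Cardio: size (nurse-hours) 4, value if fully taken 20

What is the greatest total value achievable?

Best value per unit of size first: Cardio 20/4≈5, Ortho 25/7≈3.57, Psych 57/17≈3.35, Surgery 58/25≈2.32, Neuro 36/20≈1.8, Burn 31/26≈1.19.
Take all of Cardio (4 nurse-hours, value 20) ; 27 nurse-hours left.
All 7 nurse-hours of Ortho fit (value 25) ; 20 remain.
All 17 nurse-hours of Psych fit (value 57) ; 3 remain.
Fill the last 3 nurse-hours with part of Surgery: 3/25 of it earns 6.96.
Total value = 108.96.

108.96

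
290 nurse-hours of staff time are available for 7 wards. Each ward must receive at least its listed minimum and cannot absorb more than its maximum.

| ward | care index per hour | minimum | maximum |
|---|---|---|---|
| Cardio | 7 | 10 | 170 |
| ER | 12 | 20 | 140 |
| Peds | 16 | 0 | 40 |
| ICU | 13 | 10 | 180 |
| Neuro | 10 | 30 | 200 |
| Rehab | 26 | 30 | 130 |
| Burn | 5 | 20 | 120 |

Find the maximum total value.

5250

Meeting every minimum uses 10+20+0+10+30+30+20 = 120 nurse-hours, leaving 170.
Highest care index per hour first: Rehab 26 > Peds 16 > ICU 13 > ER 12 > Neuro 10 > Cardio 7 > Burn 5.
Rehab takes 100 more to reach its cap of 130 → 70 left.
Peds: +40 to 40 (cap) → 30 left.
ICU: +30 (room for 170) → 40. Pool exhausted.
Total = 7×10 + 12×20 + 16×40 + 13×40 + 10×30 + 26×130 + 5×20 = 5250.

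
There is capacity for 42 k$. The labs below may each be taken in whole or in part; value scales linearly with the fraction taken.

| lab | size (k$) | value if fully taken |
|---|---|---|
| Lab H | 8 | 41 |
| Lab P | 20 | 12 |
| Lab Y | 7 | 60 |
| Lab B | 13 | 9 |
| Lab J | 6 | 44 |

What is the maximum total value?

Best value per unit of size first: Lab Y 60/7≈8.57, Lab J 44/6≈7.33, Lab H 41/8≈5.12, Lab B 9/13≈0.692, Lab P 12/20≈0.6.
Lab Y: take in full, 7 k$ for value 60 → 35 left.
Lab J: take in full, 6 k$ for value 44 → 29 left.
Lab H: take in full, 8 k$ for value 41 → 21 left.
All 13 k$ of Lab B fit (value 9) → 8 remain.
8 k$ left: a 8/20 share of Lab P gives 12×8/20 = 4.8.
Total value = 158.8.

158.8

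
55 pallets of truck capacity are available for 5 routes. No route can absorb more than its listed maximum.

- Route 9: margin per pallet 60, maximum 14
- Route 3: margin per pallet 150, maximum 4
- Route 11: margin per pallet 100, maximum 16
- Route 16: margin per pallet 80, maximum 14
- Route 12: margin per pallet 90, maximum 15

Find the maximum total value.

Order the routes by margin per pallet: Route 3 150 > Route 11 100 > Route 12 90 > Route 16 80 > Route 9 60.
Route 3 takes 4 to reach its cap of 4 ; 51 left.
Give Route 11 16 to hit its cap of 16 ; 35 left.
Route 12 takes 15 to reach its cap of 15 ; 20 left.
Route 16 takes 14 to reach its cap of 14 ; 6 left.
Only 6 left; Route 9 takes them to reach 6.
Total = 60×6 + 150×4 + 100×16 + 80×14 + 90×15 = 5030.

5030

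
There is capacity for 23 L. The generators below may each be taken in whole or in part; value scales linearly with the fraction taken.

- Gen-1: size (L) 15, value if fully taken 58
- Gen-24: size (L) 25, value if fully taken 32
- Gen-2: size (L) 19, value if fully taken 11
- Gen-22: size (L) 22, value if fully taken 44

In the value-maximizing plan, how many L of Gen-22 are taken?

Best value per unit of size first: Gen-1 58/15≈3.87, Gen-22 44/22≈2, Gen-24 32/25≈1.28, Gen-2 11/19≈0.579.
All 15 L of Gen-1 fit (value 58) → 8 remain.
Fill the last 8 L with part of Gen-22: 8/22 of it earns 16.

8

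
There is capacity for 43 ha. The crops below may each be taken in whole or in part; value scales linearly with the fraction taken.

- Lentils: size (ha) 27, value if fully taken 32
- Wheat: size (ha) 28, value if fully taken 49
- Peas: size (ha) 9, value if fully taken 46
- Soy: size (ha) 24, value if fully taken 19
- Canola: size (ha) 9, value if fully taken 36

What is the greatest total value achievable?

125.75

Rank by value-to-size ratio: Peas 46/9≈5.11, Canola 36/9≈4, Wheat 49/28≈1.75, Lentils 32/27≈1.19, Soy 19/24≈0.792.
Take all of Peas (9 ha, value 46) ; 34 ha left.
All 9 ha of Canola fit (value 36) ; 25 remain.
Fill the last 25 ha with part of Wheat: 25/28 of it earns 43.75.
Total value = 125.75.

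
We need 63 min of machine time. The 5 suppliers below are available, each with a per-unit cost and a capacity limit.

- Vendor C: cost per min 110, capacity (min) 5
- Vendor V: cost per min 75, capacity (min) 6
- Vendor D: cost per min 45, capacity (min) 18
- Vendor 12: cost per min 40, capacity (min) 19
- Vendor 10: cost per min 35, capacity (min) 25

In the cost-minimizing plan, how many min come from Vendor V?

Use suppliers in increasing cost order.
Take 25 from Vendor 10 at 35 — need 38 more.
Vendor 12 at 40: take all 19 min — 19 still needed.
Vendor D (45): use full 18 — 1 min to go.
Vendor V at 75: take 1 of its 6 — requirement met.
Vendor C: unused.

1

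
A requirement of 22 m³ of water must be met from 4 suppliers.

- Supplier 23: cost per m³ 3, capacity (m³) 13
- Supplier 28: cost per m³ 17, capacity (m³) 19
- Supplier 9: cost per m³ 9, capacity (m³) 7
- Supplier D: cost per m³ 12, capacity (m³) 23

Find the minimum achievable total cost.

Cheapest first:
Supplier 23 (3): use full 13 ; 9 m³ to go.
Take 7 from Supplier 9 at 9 ; need 2 more.
Supplier D (12): take the remaining 2 ; done.
Supplier 28: unused.
Cost = 13×3 + 7×9 + 2×12 = 126.

126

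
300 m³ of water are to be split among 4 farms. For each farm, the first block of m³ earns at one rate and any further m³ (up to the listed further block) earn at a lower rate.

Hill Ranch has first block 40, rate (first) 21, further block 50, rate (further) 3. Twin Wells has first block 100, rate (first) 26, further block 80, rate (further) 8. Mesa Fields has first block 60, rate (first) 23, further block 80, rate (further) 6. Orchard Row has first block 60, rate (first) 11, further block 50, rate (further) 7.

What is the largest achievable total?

5800

Rank every tier by rate: Twin Wells/tier1 26 > Mesa Fields/tier1 23 > Hill Ranch/tier1 21 > Orchard Row/tier1 11 > Twin Wells/tier2 8 > Orchard Row/tier2 7 > Mesa Fields/tier2 6 > Hill Ranch/tier2 3.
Twin Wells tier1 at 26: fill all 100 ; 200 left.
Fill Mesa Fields tier1 block (60 at 23) ; 140 left.
Hill Ranch tier1 at 21: fill all 40 ; 100 left.
Fill Orchard Row tier1 block (60 at 11) ; 40 left.
Twin Wells tier2 at 8: only 40 left, fill 40.
Total = 26×100 + 23×60 + 21×40 + 11×60 + 8×40 = 5800.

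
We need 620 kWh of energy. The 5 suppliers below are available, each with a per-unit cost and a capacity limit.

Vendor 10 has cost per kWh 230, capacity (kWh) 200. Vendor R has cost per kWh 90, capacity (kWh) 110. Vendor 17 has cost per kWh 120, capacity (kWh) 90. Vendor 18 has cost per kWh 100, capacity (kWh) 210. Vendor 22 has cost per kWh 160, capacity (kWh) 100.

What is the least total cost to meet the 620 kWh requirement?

Fill from the cheapest supplier first.
Take 110 from Vendor R at 90 ; need 510 more.
Take 210 from Vendor 18 at 100 ; need 300 more.
Vendor 17 at 120: take all 90 kWh ; 210 still needed.
Vendor 22 at 160: take all 100 kWh ; 110 still needed.
Vendor 10 (230): take the remaining 110 ; done.
Cost = 110×90 + 210×100 + 90×120 + 100×160 + 110×230 = 83000.

83000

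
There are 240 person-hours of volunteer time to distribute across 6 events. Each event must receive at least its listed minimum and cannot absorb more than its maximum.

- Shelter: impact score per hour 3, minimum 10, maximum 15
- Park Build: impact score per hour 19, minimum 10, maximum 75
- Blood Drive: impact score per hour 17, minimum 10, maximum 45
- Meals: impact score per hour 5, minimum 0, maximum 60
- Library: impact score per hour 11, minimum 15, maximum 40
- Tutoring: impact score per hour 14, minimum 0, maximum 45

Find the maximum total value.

3415

Meeting every minimum uses 10+10+10+0+15+0 = 45 person-hours, leaving 195.
Highest impact score per hour first: Park Build 19 > Blood Drive 17 > Tutoring 14 > Library 11 > Meals 5 > Shelter 3.
Park Build takes 65 more to reach its cap of 75 → 130 left.
Give Blood Drive 35 more to hit its cap of 45 → 95 left.
Give Tutoring 45 more to hit its cap of 45 → 50 left.
Give Library 25 more to hit its cap of 40 → 25 left.
Only 25 left; Meals takes them to reach 25.
Total = 3×10 + 19×75 + 17×45 + 5×25 + 11×40 + 14×45 = 3415.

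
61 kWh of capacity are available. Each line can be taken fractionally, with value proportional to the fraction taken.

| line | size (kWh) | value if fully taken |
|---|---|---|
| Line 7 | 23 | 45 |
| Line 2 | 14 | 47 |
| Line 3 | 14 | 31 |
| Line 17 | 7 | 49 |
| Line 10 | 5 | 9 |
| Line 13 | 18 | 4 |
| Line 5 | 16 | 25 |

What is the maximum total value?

Rank by value-to-size ratio: Line 17 49/7≈7, Line 2 47/14≈3.36, Line 3 31/14≈2.21, Line 7 45/23≈1.96, Line 10 9/5≈1.8, Line 5 25/16≈1.56, Line 13 4/18≈0.222.
Line 17: take in full, 7 kWh for value 49 → 54 left.
All 14 kWh of Line 2 fit (value 47) → 40 remain.
Line 3: take in full, 14 kWh for value 31 → 26 left.
All 23 kWh of Line 7 fit (value 45) → 3 remain.
Fill the last 3 kWh with part of Line 10: 3/5 of it earns 5.4.
Total value = 177.4.

177.4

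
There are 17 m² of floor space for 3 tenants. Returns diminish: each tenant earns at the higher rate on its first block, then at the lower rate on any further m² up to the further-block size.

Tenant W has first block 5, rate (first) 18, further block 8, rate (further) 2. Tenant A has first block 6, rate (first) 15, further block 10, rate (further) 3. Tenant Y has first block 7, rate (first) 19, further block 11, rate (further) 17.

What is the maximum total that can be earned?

308

Rank every tier by rate: Tenant Y/T1 19 > Tenant W/T1 18 > Tenant Y/T2 17 > Tenant A/T1 15 > Tenant A/T2 3 > Tenant W/T2 2.
Tenant Y/T1 (19): +7 — 10 left.
Tenant W/T1 (18): +5 — 5 left.
Tenant Y/T2: +5 of 11 at 17; pool empty.
Total = 19×7 + 18×5 + 17×5 = 308.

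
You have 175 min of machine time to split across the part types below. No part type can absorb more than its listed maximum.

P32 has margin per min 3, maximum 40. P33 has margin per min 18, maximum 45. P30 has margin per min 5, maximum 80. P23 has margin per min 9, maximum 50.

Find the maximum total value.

1660

Highest margin per min first: P33 18 > P23 9 > P30 5 > P32 3.
P33 takes 45 to reach its cap of 45 ; 130 left.
P23 takes 50 to reach its cap of 50 ; 80 left.
Give P30 80 to hit its cap of 80 ; 0 left.
Total = 18×45 + 5×80 + 9×50 = 1660.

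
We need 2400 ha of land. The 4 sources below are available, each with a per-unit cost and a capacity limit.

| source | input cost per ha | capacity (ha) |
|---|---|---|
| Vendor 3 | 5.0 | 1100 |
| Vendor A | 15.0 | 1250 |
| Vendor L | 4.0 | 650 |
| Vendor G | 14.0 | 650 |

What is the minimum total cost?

17200

Use sources in increasing cost order.
Vendor L (4.0): use full 650 → 1750 ha to go.
Vendor 3 (5.0): use full 1100 → 650 ha to go.
Take 650 from Vendor G at 14.0 → need 0 more.
Vendor A: unused.
Cost = 650×4.0 + 1100×5.0 + 650×14.0 = 17200.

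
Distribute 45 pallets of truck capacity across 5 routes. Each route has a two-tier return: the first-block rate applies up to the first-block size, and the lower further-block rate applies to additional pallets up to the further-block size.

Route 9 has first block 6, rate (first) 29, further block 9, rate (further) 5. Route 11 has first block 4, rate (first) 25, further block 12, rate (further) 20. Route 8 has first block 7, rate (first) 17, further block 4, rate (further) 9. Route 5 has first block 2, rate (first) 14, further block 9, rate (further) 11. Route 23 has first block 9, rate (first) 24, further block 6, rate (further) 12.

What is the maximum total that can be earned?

Order all 10 blocks by rate: Route 9/tier1 29 > Route 11/tier1 25 > Route 23/tier1 24 > Route 11/tier2 20 > Route 8/tier1 17 > Route 5/tier1 14 > Route 23/tier2 12 > Route 5/tier2 11 > Route 8/tier2 9 > Route 9/tier2 5.
Route 9/tier1 (29): +6 ; 39 left.
Route 11/tier1 (25): +4 ; 35 left.
Fill Route 23 tier1 block (9 at 24) ; 26 left.
Fill Route 11 tier2 block (12 at 20) ; 14 left.
Route 8 tier1 at 17: fill all 7 ; 7 left.
Route 5/tier1 (14): +2 ; 5 left.
Route 23/tier2: +5 of 6 at 12; pool empty.
Total = 29×6 + 25×4 + 24×9 + 20×12 + 17×7 + 14×2 + 12×5 = 937.

937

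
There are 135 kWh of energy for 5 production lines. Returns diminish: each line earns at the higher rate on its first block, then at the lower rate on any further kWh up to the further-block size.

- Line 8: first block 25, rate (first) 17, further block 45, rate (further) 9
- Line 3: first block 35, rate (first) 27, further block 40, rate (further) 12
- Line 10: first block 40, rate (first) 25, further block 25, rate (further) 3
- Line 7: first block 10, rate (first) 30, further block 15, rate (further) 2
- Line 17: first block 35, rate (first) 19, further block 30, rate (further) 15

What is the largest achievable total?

Treat each block as its own option and order by rate: Line 7/T1 30 > Line 3/T1 27 > Line 10/T1 25 > Line 17/T1 19 > Line 8/T1 17 > Line 17/T2 15 > Line 3/T2 12 > Line 8/T2 9 > Line 10/T2 3 > Line 7/T2 2.
Fill Line 7 T1 block (10 at 30) ; 125 left.
Line 3/T1 (27): +35 ; 90 left.
Line 10 T1 at 25: fill all 40 ; 50 left.
Line 17 T1 at 19: fill all 35 ; 15 left.
Line 8/T1: +15 of 25 at 17; pool empty.
Total = 30×10 + 27×35 + 25×40 + 19×35 + 17×15 = 3165.

3165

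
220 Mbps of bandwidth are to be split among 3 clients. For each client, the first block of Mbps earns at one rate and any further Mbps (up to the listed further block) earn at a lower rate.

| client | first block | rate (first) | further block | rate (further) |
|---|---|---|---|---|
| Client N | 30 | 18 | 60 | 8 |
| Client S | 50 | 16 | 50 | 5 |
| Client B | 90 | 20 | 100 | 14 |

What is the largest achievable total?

3840

Rank every tier by rate: Client B/T1 20 > Client N/T1 18 > Client S/T1 16 > Client B/T2 14 > Client N/T2 8 > Client S/T2 5.
Fill Client B T1 block (90 at 20) → 130 left.
Client N T1 at 18: fill all 30 → 100 left.
Fill Client S T1 block (50 at 16) → 50 left.
Client B/T2: +50 of 100 at 14; pool empty.
Total = 20×90 + 18×30 + 16×50 + 14×50 = 3840.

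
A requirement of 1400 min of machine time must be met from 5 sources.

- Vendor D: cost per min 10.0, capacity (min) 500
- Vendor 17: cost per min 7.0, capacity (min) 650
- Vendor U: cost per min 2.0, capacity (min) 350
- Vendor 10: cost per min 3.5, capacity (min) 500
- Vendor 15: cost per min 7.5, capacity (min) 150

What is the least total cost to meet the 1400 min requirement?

6300

Use sources in increasing cost order.
Take 350 from Vendor U at 2.0 ; need 1050 more.
Vendor 10 at 3.5: take all 500 min ; 550 still needed.
Vendor 17 at 7.0: take 550 of its 650 ; requirement met.
Vendor 15, Vendor D: unused.
Cost = 350×2.0 + 500×3.5 + 550×7.0 = 6300.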